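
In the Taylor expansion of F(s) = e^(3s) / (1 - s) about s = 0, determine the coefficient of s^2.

17/2

Write out both Maclaurin series and multiply, keeping only the needed powers.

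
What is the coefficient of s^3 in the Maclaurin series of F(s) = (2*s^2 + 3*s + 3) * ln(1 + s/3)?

29/54

Distribute the polynomial across the series and collect like powers.
[s^0] = 0;  [s^1] = 1;  [s^2] = 5/6;  [s^3] = 29/54.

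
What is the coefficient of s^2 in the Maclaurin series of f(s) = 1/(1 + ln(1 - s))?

3/2

Plug the Maclaurin series of the inner function into that of the outer and collect terms.
f(0) = 1
f′(0) = 1
f′′(0) = 3
So c_2 = f′′(0)/2! = 3/2.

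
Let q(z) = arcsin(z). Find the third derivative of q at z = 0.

The coefficient of z^3 in the expansion is 1/6, so q′′′(0) = 3! * (1/6) = 1.

1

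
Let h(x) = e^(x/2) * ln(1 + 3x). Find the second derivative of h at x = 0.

-6

Write out both Maclaurin series and multiply, keeping only the needed powers.
The coefficient of x^2 in the expansion is -3, so h′′(0) = 2! * (-3) = -6.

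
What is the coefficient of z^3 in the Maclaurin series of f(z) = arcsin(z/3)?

1/162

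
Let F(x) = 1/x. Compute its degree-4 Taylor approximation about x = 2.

[(x - 2)^0] = 1/2;  [(x - 2)^1] = -1/4;  [(x - 2)^2] = 1/8;  [(x - 2)^3] = -1/16;  [(x - 2)^4] = 1/32.

(x - 2)^4/32 - (x - 2)^3/16 + (x - 2)^2/8 - (x - 2)/4 + 1/2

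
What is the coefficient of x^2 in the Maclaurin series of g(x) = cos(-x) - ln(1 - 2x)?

3/2

Expand each term separately and add.
g(0) = 1
g′(0) = 2
g′′(0) = 3
So c_2 = g′′(0)/2! = 3/2.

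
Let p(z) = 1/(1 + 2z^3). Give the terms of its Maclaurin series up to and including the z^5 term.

Compute the successive derivatives at the expansion point and divide by k!.
p(0) = 1
p′(0) = 0
p′′(0) = 0
p′′′(0) = -12
p^(4)(0) = 0
p^(5)(0) = 0

1 - 2*z^3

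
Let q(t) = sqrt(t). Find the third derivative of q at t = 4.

Apply the Taylor formula c_k = f^(k)(a)/k!.
The coefficient of (t - 4)^3 in the expansion is 1/512, so q′′′(4) = 3! * (1/512) = 3/256.

3/256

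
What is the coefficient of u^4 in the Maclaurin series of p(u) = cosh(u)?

Differentiate repeatedly and evaluate at the center.
p(0) = 1
p′(0) = 0
p′′(0) = 1
p′′′(0) = 0
p^(4)(0) = 1

1/24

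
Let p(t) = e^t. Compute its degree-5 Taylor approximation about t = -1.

[(t + 1)^0] = e^(-1);  [(t + 1)^1] = e^(-1);  [(t + 1)^2] = e^(-1)/2;  [(t + 1)^3] = e^(-1)/6;  [(t + 1)^4] = e^(-1)/24;  [(t + 1)^5] = e^(-1)/120.

(t + 1)^5*e^(-1)/120 + (t + 1)^4*e^(-1)/24 + (t + 1)^3*e^(-1)/6 + (t + 1)^2*e^(-1)/2 + (t + 1)*e^(-1) + e^(-1)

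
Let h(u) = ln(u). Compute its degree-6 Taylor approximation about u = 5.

-(u - 5)^6/93750 + (u - 5)^5/15625 - (u - 5)^4/2500 + (u - 5)^3/375 - (u - 5)^2/50 + (u - 5)/5 + ln(5)

[(u - 5)^0] = ln(5);  [(u - 5)^1] = 1/5;  [(u - 5)^2] = -1/50;  [(u - 5)^3] = 1/375;  [(u - 5)^4] = -1/2500;  [(u - 5)^5] = 1/15625;  [(u - 5)^6] = -1/93750.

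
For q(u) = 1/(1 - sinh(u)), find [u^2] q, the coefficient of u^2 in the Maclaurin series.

1

Plug the Maclaurin series of the inner function into that of the outer and collect terms.
[u^0] = 1;  [u^1] = 1;  [u^2] = 1.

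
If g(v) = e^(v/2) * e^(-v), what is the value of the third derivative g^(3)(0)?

-1/8

Write out both Maclaurin series and multiply, keeping only the needed powers.
From the series, [v^3] g = -1/48; multiply by 3! = 6 to get -1/8.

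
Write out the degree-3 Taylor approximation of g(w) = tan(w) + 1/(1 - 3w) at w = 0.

Combine the two series term by term.

82*w^3/3 + 9*w^2 + 4*w + 1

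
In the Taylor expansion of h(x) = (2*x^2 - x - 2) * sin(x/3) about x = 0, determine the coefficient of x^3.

55/81

Multiply each power in the prefactor through the base expansion.
h(0) = 0
h′(0) = -2/3
h′′(0) = -2/3
h′′′(0) = 110/27
So c_3 = h′′′(0)/3! = 55/81.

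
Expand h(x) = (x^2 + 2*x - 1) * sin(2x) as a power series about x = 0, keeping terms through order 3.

Shift and add copies of the series according to the polynomial's terms.
h(0) = 0
h′(0) = -2
h′′(0) = 8
h′′′(0) = 20

10*x^3/3 + 4*x^2 - 2*x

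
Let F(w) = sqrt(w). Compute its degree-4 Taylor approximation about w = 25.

-(w - 25)^4/2000000 + (w - 25)^3/50000 - (w - 25)^2/1000 + (w - 25)/10 + 5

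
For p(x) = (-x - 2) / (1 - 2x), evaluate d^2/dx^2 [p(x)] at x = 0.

-20

Distribute the polynomial across the series and collect like powers.
From the series, [x^2] p = -10; multiply by 2! = 2 to get -20.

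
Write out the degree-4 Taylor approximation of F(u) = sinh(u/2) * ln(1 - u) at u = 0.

Write out both Maclaurin series and multiply, keeping only the needed powers.
F(0) = 0
F′(0) = 0
F′′(0) = -1
F′′′(0) = -3/2
F^(4)(0) = -9/2

-3*u^4/16 - u^3/4 - u^2/2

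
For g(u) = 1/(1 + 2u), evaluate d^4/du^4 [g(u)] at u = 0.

384

The coefficient of u^4 in the expansion is 16, so g^(4)(0) = 4! * (16) = 384.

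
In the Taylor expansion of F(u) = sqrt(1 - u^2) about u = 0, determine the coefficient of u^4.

F(0) = 1
F′(0) = 0
F′′(0) = -1
F′′′(0) = 0
F^(4)(0) = -3

-1/8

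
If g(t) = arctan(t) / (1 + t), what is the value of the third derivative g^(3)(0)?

4

Take the Cauchy product of the two expansions.
From the series, [t^3] g = 2/3; multiply by 3! = 6 to get 4.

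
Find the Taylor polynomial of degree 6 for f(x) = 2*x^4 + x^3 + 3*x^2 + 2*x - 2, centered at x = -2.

f(-2) = 30
f′(-2) = -62
f′′(-2) = 90
f′′′(-2) = -90
f^(4)(-2) = 48
f^(5)(-2) = 0
f^(6)(-2) = 0
Then c_k = f^(k)(-2)/k! gives each Taylor coefficient.

2*(x + 2)^4 - 15*(x + 2)^3 + 45*(x + 2)^2 - 62*(x + 2) + 30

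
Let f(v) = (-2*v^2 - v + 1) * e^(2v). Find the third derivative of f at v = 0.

Distribute the polynomial across the series and collect like powers.
The coefficient of v^3 in the expansion is -14/3, so f′′′(0) = 3! * (-14/3) = -28.

-28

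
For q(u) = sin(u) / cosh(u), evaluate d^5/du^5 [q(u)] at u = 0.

Invert the denominator's series and multiply.
From the series, [u^5] q = 3/10; multiply by 5! = 120 to get 36.

36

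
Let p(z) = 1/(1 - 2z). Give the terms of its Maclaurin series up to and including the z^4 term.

Differentiate repeatedly and evaluate at the center.
p(0) = 1
p′(0) = 2
p′′(0) = 8
p′′′(0) = 48
p^(4)(0) = 384

16*z^4 + 8*z^3 + 4*z^2 + 2*z + 1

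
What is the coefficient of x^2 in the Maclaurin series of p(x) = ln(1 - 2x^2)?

p(0) = 0
p′(0) = 0
p′′(0) = -4
Dividing each by k! gives the coefficients c_0, ..., c_2.

-2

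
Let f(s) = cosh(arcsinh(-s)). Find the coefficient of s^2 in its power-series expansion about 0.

1/2

Let u equal the inner series; expand the outer function in u and truncate.
[s^0] = 1;  [s^1] = 0;  [s^2] = 1/2.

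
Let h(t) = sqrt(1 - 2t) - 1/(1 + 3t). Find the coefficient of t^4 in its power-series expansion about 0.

Combine the two series term by term.
h(0) = 0
h′(0) = 2
h′′(0) = -19
h′′′(0) = 159
h^(4)(0) = -1959
So c_4 = h^(4)(0)/4! = -653/8.

-653/8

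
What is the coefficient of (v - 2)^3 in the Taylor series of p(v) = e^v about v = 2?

Apply the Taylor formula c_k = f^(k)(a)/k!.
[(v - 2)^0] = e^(2);  [(v - 2)^1] = e^(2);  [(v - 2)^2] = e^(2)/2;  [(v - 2)^3] = e^(2)/6.
So c_3 = p′′′(2)/3! = e^(2)/6.

e^(2)/6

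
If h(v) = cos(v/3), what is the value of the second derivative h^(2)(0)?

-1/9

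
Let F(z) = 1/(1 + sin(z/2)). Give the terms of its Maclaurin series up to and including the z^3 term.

Let u equal the inner series; expand the outer function in u and truncate.

-5*z^3/48 + z^2/4 - z/2 + 1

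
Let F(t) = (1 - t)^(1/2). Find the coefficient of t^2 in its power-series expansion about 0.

F(0) = 1
F′(0) = -1/2
F′′(0) = -1/4
So c_2 = F′′(0)/2! = -1/8.

-1/8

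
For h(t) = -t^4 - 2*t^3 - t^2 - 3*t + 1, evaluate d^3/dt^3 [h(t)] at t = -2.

Use the known series and substitute for the argument.
From the series, [(t + 2)^3] h = 6; multiply by 3! = 6 to get 36.

36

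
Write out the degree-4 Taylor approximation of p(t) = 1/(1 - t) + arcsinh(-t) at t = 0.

t^4 + 7*t^3/6 + t^2 + 1

Combine the two series term by term.
[t^0] = 1;  [t^1] = 0;  [t^2] = 1;  [t^3] = 7/6;  [t^4] = 1.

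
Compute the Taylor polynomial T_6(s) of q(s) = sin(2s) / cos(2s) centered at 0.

64*s^5/15 + 8*s^3/3 + 2*s

Divide the numerator series by the denominator series (power-series long division).
q(0) = 0
q′(0) = 2
q′′(0) = 0
q′′′(0) = 16
q^(4)(0) = 0
q^(5)(0) = 512
q^(6)(0) = 0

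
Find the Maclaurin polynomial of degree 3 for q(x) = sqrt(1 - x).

-x^3/16 - x^2/8 - x/2 + 1

Apply the Taylor formula c_k = f^(k)(a)/k!.
q(0) = 1
q′(0) = -1/2
q′′(0) = -1/4
q′′′(0) = -3/8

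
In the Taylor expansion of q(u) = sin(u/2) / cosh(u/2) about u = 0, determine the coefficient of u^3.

-1/12

Divide the numerator series by the denominator series (power-series long division).
[u^0] = 0;  [u^1] = 1/2;  [u^2] = 0;  [u^3] = -1/12.
So c_3 = q′′′(0)/3! = -1/12.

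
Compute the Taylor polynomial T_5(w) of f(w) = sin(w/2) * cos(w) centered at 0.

Take the Cauchy product of the two expansions.
[w^0] = 0;  [w^1] = 1/2;  [w^2] = 0;  [w^3] = -13/48;  [w^4] = 0;  [w^5] = 121/3840.

121*w^5/3840 - 13*w^3/48 + w/2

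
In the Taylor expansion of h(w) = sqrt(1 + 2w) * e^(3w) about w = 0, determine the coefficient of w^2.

7

Write out both Maclaurin series and multiply, keeping only the needed powers.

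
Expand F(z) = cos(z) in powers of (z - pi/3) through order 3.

sqrt(3)*(z - pi/3)^3/12 - (z - pi/3)^2/4 - sqrt(3)*(z - pi/3)/2 + 1/2

F(pi/3) = 1/2
F′(pi/3) = -sqrt(3)/2
F′′(pi/3) = -1/2
F′′′(pi/3) = sqrt(3)/2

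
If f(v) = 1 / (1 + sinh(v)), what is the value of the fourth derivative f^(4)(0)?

Use the geometric series for the reciprocal, then substitute.
From the series, [v^4] f = 4/3; multiply by 4! = 24 to get 32.

32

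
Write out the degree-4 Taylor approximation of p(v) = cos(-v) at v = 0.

p(0) = 1
p′(0) = 0
p′′(0) = -1
p′′′(0) = 0
p^(4)(0) = 1

v^4/24 - v^2/2 + 1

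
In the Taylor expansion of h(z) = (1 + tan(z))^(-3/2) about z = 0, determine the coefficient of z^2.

Substitute the inner expansion into the outer series and collect powers.

15/8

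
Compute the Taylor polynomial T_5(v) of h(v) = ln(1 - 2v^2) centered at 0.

-2*v^4 - 2*v^2

[v^0] = 0;  [v^1] = 0;  [v^2] = -2;  [v^3] = 0;  [v^4] = -2;  [v^5] = 0.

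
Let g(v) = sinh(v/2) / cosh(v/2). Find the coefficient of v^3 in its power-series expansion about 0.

Write the quotient as an unknown series and match coefficients against numerator = denominator · series.
[v^0] = 0;  [v^1] = 1/2;  [v^2] = 0;  [v^3] = -1/24.

-1/24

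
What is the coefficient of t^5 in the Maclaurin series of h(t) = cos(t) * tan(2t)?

181/60

Take the Cauchy product of the two expansions.
h(0) = 0
h′(0) = 2
h′′(0) = 0
h′′′(0) = 10
h^(4)(0) = 0
h^(5)(0) = 362
So c_5 = h^(5)(0)/5! = 181/60.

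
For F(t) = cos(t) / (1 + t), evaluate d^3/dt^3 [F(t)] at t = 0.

-3

Take the Cauchy product of the two expansions.
The coefficient of t^3 in the expansion is -1/2, so F′′′(0) = 3! * (-1/2) = -3.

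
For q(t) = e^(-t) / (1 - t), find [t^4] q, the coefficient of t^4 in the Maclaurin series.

3/8

Use 1/(1 - r) = Σ r^k on the denominator, then take the Cauchy product.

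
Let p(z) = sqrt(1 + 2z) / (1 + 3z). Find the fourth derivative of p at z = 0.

1137

Write out both Maclaurin series and multiply, keeping only the needed powers.
The coefficient of z^4 in the expansion is 379/8, so p^(4)(0) = 4! * (379/8) = 1137.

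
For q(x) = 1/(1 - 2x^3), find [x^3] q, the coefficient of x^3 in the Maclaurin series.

[x^0] = 1;  [x^1] = 0;  [x^2] = 0;  [x^3] = 2.

2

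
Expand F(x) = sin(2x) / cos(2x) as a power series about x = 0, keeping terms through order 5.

64*x^5/15 + 8*x^3/3 + 2*x

Write the quotient as an unknown series and match coefficients against numerator = denominator · series.
F(0) = 0
F′(0) = 2
F′′(0) = 0
F′′′(0) = 16
F^(4)(0) = 0
F^(5)(0) = 512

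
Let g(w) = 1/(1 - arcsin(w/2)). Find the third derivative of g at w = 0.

Compose series: expand the inner function first, then feed it into the outer expansion.
From the series, [w^3] g = 7/48; multiply by 3! = 6 to get 7/8.

7/8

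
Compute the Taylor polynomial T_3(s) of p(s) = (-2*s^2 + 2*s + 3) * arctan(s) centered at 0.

-3*s^3 + 2*s^2 + 3*s

Distribute the polynomial across the series and collect like powers.
p(0) = 0
p′(0) = 3
p′′(0) = 4
p′′′(0) = -18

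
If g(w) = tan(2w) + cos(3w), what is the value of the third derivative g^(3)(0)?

16

Expand each term separately and add.
The coefficient of w^3 in the expansion is 8/3, so g′′′(0) = 3! * (8/3) = 16.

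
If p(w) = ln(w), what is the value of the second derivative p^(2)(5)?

The coefficient of (w - 5)^2 in the expansion is -1/50, so p′′(5) = 2! * (-1/50) = -1/25.

-1/25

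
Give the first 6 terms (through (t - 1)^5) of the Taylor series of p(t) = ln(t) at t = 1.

Use the known series and substitute for the argument.
[(t - 1)^0] = 0;  [(t - 1)^1] = 1;  [(t - 1)^2] = -1/2;  [(t - 1)^3] = 1/3;  [(t - 1)^4] = -1/4;  [(t - 1)^5] = 1/5.

(t - 1)^5/5 - (t - 1)^4/4 + (t - 1)^3/3 - (t - 1)^2/2 + (t - 1)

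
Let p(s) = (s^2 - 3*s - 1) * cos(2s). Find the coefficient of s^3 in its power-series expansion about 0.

6

Shift and add copies of the series according to the polynomial's terms.
p(0) = -1
p′(0) = -3
p′′(0) = 6
p′′′(0) = 36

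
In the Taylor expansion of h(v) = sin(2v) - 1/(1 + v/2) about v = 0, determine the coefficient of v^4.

-1/16

Expand each term separately and add.
[v^0] = -1;  [v^1] = 5/2;  [v^2] = -1/4;  [v^3] = -29/24;  [v^4] = -1/16.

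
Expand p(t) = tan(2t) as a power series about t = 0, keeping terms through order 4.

8*t^3/3 + 2*t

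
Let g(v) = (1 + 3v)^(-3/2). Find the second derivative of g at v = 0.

The coefficient of v^2 in the expansion is 135/8, so g′′(0) = 2! * (135/8) = 135/4.

135/4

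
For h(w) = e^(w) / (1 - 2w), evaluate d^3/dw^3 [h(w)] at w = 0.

79

Take the Cauchy product of the two expansions.
From the series, [w^3] h = 79/6; multiply by 3! = 6 to get 79.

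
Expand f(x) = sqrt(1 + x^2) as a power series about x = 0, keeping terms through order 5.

f(0) = 1
f′(0) = 0
f′′(0) = 1
f′′′(0) = 0
f^(4)(0) = -3
f^(5)(0) = 0
The Taylor polynomial is Σ f^(k)(0)/k! · x^k.

-x^4/8 + x^2/2 + 1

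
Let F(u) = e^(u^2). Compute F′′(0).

Apply the Taylor formula c_k = f^(k)(a)/k!.
The coefficient of u^2 in the expansion is 1, so F′′(0) = 2! * (1) = 2.

2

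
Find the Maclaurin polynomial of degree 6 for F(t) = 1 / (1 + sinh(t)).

77*t^6/45 - 181*t^5/120 + 4*t^4/3 - 7*t^3/6 + t^2 - t + 1

Use the geometric series for the reciprocal, then substitute.
F(0) = 1
F′(0) = -1
F′′(0) = 2
F′′′(0) = -7
F^(4)(0) = 32
F^(5)(0) = -181
F^(6)(0) = 1232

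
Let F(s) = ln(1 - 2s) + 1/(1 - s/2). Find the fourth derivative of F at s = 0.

Expand each term separately and add.
The coefficient of s^4 in the expansion is -63/16, so F^(4)(0) = 4! * (-63/16) = -189/2.

-189/2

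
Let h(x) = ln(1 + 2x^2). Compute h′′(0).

4

Differentiate repeatedly and evaluate at the center.
The coefficient of x^2 in the expansion is 2, so h′′(0) = 2! * (2) = 4.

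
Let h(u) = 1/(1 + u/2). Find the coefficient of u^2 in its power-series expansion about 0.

1/4

Use the known series and substitute for the argument.
h(0) = 1
h′(0) = -1/2
h′′(0) = 1/2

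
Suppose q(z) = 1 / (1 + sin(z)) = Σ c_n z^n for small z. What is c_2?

1

Write 1/(1+u) = 1 - u + u^2 - u^3 + ... and substitute the series for u.
q(0) = 1
q′(0) = -1
q′′(0) = 2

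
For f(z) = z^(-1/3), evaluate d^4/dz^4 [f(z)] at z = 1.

280/81

The coefficient of (z - 1)^4 in the expansion is 35/243, so f^(4)(1) = 4! * (35/243) = 280/81.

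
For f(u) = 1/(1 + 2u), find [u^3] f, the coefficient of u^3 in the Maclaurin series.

Apply the Taylor formula c_k = f^(k)(a)/k!.
[u^0] = 1;  [u^1] = -2;  [u^2] = 4;  [u^3] = -8.
So c_3 = f′′′(0)/3! = -8.

-8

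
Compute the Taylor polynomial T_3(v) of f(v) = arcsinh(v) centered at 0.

f(0) = 0
f′(0) = 1
f′′(0) = 0
f′′′(0) = -1
Then c_k = f^(k)(0)/k! gives each Taylor coefficient.

-v^3/6 + v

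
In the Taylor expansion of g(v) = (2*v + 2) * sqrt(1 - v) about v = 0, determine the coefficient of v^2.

-5/4

Shift and add copies of the series according to the polynomial's terms.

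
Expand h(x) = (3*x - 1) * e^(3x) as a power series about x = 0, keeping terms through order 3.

Multiply each power in the prefactor through the base expansion.
[x^0] = -1;  [x^1] = 0;  [x^2] = 9/2;  [x^3] = 9.

9*x^3 + 9*x^2/2 - 1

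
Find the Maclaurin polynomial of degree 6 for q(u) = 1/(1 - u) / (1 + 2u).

43*u^6 - 21*u^5 + 11*u^4 - 5*u^3 + 3*u^2 - u + 1

Take the Cauchy product of the two expansions.
q(0) = 1
q′(0) = -1
q′′(0) = 6
q′′′(0) = -30
q^(4)(0) = 264
q^(5)(0) = -2520
q^(6)(0) = 30960
Dividing each by k! gives the coefficients c_0, ..., c_6.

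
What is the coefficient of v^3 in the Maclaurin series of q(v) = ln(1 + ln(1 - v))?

Plug the Maclaurin series of the inner function into that of the outer and collect terms.

-7/6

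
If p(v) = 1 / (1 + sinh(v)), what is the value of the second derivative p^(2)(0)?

Use the geometric series for the reciprocal, then substitute.
From the series, [v^2] p = 1; multiply by 2! = 2 to get 2.

2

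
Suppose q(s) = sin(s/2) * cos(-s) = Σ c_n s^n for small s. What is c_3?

Take the Cauchy product of the two expansions.
q(0) = 0
q′(0) = 1/2
q′′(0) = 0
q′′′(0) = -13/8

-13/48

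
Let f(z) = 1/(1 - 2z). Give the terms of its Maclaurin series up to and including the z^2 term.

[z^0] = 1;  [z^1] = 2;  [z^2] = 4.

4*z^2 + 2*z + 1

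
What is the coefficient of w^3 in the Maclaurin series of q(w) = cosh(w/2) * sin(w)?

Multiply the two series term by term and collect like powers.
q(0) = 0
q′(0) = 1
q′′(0) = 0
q′′′(0) = -1/4

-1/24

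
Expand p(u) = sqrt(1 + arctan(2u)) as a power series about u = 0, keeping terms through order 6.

Let u equal the inner series; expand the outer function in u and truncate.
p(0) = 1
p′(0) = 1
p′′(0) = -1
p′′′(0) = -5
p^(4)(0) = 17
p^(5)(0) = 249
p^(6)(0) = -1489
Dividing each by k! gives the coefficients c_0, ..., c_6.

-1489*u^6/720 + 83*u^5/40 + 17*u^4/24 - 5*u^3/6 - u^2/2 + u + 1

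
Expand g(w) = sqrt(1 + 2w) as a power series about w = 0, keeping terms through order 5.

g(0) = 1
g′(0) = 1
g′′(0) = -1
g′′′(0) = 3
g^(4)(0) = -15
g^(5)(0) = 105
Dividing each by k! gives the coefficients c_0, ..., c_5.

7*w^5/8 - 5*w^4/8 + w^3/2 - w^2/2 + w + 1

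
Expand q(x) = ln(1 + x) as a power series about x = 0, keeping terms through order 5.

q(0) = 0
q′(0) = 1
q′′(0) = -1
q′′′(0) = 2
q^(4)(0) = -6
q^(5)(0) = 24

x^5/5 - x^4/4 + x^3/3 - x^2/2 + x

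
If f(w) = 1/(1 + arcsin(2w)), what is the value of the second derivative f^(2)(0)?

Let u equal the inner series; expand the outer function in u and truncate.
The coefficient of w^2 in the expansion is 4, so f′′(0) = 2! * (4) = 8.

8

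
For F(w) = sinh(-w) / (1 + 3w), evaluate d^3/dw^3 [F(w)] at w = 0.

-55

Multiply the two series term by term and collect like powers.
The coefficient of w^3 in the expansion is -55/6, so F′′′(0) = 3! * (-55/6) = -55.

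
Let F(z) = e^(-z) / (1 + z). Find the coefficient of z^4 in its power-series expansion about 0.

65/24

Take the Cauchy product of the two expansions.
F(0) = 1
F′(0) = -2
F′′(0) = 5
F′′′(0) = -16
F^(4)(0) = 65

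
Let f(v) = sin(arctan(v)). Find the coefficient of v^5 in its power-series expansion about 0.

Compose series: expand the inner function first, then feed it into the outer expansion.

3/8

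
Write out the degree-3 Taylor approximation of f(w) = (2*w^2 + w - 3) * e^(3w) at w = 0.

-3*w^3 - 17*w^2/2 - 8*w - 3

Distribute the polynomial across the series and collect like powers.
[w^0] = -3;  [w^1] = -8;  [w^2] = -17/2;  [w^3] = -3.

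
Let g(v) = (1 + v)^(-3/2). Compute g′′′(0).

-105/8

Compute the successive derivatives at the expansion point and divide by k!.
The coefficient of v^3 in the expansion is -35/16, so g′′′(0) = 3! * (-35/16) = -105/8.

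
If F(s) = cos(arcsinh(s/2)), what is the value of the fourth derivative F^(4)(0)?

5/16

Substitute the inner expansion into the outer series and collect powers.
The coefficient of s^4 in the expansion is 5/384, so F^(4)(0) = 4! * (5/384) = 5/16.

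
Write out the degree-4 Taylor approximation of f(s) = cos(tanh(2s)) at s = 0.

Compose series: expand the inner function first, then feed it into the outer expansion.
[s^0] = 1;  [s^1] = 0;  [s^2] = -2;  [s^3] = 0;  [s^4] = 6.

6*s^4 - 2*s^2 + 1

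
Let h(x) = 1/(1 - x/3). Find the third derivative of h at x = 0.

The coefficient of x^3 in the expansion is 1/27, so h′′′(0) = 3! * (1/27) = 2/9.

2/9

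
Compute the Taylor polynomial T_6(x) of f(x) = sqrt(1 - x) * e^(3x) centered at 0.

Write out both Maclaurin series and multiply, keeping only the needed powers.
[x^0] = 1;  [x^1] = 5/2;  [x^2] = 23/8;  [x^3] = 29/16;  [x^4] = 43/128;  [x^5] = -833/1280;  [x^6] = -1005/1024.

-1005*x^6/1024 - 833*x^5/1280 + 43*x^4/128 + 29*x^3/16 + 23*x^2/8 + 5*x/2 + 1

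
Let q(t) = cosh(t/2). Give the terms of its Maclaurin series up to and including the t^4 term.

t^4/384 + t^2/8 + 1

Use the known series and substitute for the argument.
q(0) = 1
q′(0) = 0
q′′(0) = 1/4
q′′′(0) = 0
q^(4)(0) = 1/16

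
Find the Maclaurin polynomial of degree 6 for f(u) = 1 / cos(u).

61*u^6/720 + 5*u^4/24 + u^2/2 + 1

Divide the numerator series by the denominator series (power-series long division).
f(0) = 1
f′(0) = 0
f′′(0) = 1
f′′′(0) = 0
f^(4)(0) = 5
f^(5)(0) = 0
f^(6)(0) = 61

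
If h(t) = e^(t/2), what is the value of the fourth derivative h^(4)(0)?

1/16

The coefficient of t^4 in the expansion is 1/384, so h^(4)(0) = 4! * (1/384) = 1/16.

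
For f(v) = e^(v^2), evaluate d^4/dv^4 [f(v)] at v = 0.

The coefficient of v^4 in the expansion is 1/2, so f^(4)(0) = 4! * (1/2) = 12.

12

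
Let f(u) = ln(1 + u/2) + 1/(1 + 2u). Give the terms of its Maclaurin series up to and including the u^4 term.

1023*u^4/64 - 191*u^3/24 + 31*u^2/8 - 3*u/2 + 1

Add the two expansions coefficient-wise.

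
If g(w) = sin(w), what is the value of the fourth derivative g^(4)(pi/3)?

From the series, [(w - pi/3)^4] g = sqrt(3)/48; multiply by 4! = 24 to get sqrt(3)/2.

sqrt(3)/2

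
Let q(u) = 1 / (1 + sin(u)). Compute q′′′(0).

Expand as Σ (-1)^k u^k with u equal to the inner function's series.
From the series, [u^3] q = -5/6; multiply by 3! = 6 to get -5.

-5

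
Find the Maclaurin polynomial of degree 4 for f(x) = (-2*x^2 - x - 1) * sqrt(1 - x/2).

Shift and add copies of the series according to the polynomial's terms.
[x^0] = -1;  [x^1] = -3/4;  [x^2] = -55/32;  [x^3] = 69/128;  [x^4] = 149/2048.

149*x^4/2048 + 69*x^3/128 - 55*x^2/32 - 3*x/4 - 1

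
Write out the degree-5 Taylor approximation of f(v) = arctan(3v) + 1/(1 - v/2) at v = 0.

7781*v^5/160 + v^4/16 - 71*v^3/8 + v^2/4 + 7*v/2 + 1

Expand each term separately and add.
f(0) = 1
f′(0) = 7/2
f′′(0) = 1/2
f′′′(0) = -213/4
f^(4)(0) = 3/2
f^(5)(0) = 23343/4
Then c_k = f^(k)(0)/k! gives each Taylor coefficient.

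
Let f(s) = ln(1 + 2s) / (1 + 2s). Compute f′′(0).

-12

Write out both Maclaurin series and multiply, keeping only the needed powers.
The coefficient of s^2 in the expansion is -6, so f′′(0) = 2! * (-6) = -12.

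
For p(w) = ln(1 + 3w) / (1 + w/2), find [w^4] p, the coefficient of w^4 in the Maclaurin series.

Write out both Maclaurin series and multiply, keeping only the needed powers.
[w^0] = 0;  [w^1] = 3;  [w^2] = -6;  [w^3] = 12;  [w^4] = -105/4.

-105/4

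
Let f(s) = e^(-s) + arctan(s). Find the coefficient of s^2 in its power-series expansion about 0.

Add the two expansions coefficient-wise.
f(0) = 1
f′(0) = 0
f′′(0) = 1
So c_2 = f′′(0)/2! = 1/2.

1/2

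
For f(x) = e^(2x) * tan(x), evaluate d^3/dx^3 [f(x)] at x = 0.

Expand each factor separately, then convolve coefficients.
From the series, [x^3] f = 7/3; multiply by 3! = 6 to get 14.

14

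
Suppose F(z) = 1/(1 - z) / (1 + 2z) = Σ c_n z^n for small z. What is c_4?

Write out both Maclaurin series and multiply, keeping only the needed powers.
F(0) = 1
F′(0) = -1
F′′(0) = 6
F′′′(0) = -30
F^(4)(0) = 264

11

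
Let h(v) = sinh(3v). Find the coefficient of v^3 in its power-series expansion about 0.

[v^0] = 0;  [v^1] = 3;  [v^2] = 0;  [v^3] = 9/2.

9/2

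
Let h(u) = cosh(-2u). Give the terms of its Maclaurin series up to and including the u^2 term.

Apply the Taylor formula c_k = f^(k)(a)/k!.
h(0) = 1
h′(0) = 0
h′′(0) = 4

2*u^2 + 1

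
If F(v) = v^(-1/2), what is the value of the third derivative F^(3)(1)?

-15/8

From the series, [(v - 1)^3] F = -5/16; multiply by 3! = 6 to get -15/8.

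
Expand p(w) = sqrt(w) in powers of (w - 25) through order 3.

(w - 25)^3/50000 - (w - 25)^2/1000 + (w - 25)/10 + 5

Apply the Taylor formula c_k = f^(k)(a)/k!.
[(w - 25)^0] = 5;  [(w - 25)^1] = 1/10;  [(w - 25)^2] = -1/1000;  [(w - 25)^3] = 1/50000.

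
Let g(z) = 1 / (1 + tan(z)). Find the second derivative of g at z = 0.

Expand as Σ (-1)^k u^k with u equal to the inner function's series.
From the series, [z^2] g = 1; multiply by 2! = 2 to get 2.

2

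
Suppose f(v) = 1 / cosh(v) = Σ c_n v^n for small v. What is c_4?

Write the quotient as an unknown series and match coefficients against numerator = denominator · series.
[v^0] = 1;  [v^1] = 0;  [v^2] = -1/2;  [v^3] = 0;  [v^4] = 5/24.

5/24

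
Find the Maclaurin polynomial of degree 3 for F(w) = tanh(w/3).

F(0) = 0
F′(0) = 1/3
F′′(0) = 0
F′′′(0) = -2/27
Then c_k = F^(k)(0)/k! gives each Taylor coefficient.

-w^3/81 + w/3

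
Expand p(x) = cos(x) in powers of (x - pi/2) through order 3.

Compute the successive derivatives at the expansion point and divide by k!.
[(x - pi/2)^0] = 0;  [(x - pi/2)^1] = -1;  [(x - pi/2)^2] = 0;  [(x - pi/2)^3] = 1/6.

(x - pi/2)^3/6 - (x - pi/2)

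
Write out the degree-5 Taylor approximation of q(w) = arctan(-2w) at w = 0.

Compute the successive derivatives at the expansion point and divide by k!.
q(0) = 0
q′(0) = -2
q′′(0) = 0
q′′′(0) = 16
q^(4)(0) = 0
q^(5)(0) = -768

-32*w^5/5 + 8*w^3/3 - 2*w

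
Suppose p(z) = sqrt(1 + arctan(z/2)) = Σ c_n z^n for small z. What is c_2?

Plug the Maclaurin series of the inner function into that of the outer and collect terms.

-1/32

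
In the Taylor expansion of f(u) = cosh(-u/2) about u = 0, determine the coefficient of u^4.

f(0) = 1
f′(0) = 0
f′′(0) = 1/4
f′′′(0) = 0
f^(4)(0) = 1/16
Dividing each by k! gives the coefficients c_0, ..., c_4.

1/384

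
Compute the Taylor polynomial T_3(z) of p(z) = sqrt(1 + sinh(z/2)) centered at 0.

Substitute the inner expansion into the outer series and collect powers.
[z^0] = 1;  [z^1] = 1/4;  [z^2] = -1/32;  [z^3] = 7/384.

7*z^3/384 - z^2/32 + z/4 + 1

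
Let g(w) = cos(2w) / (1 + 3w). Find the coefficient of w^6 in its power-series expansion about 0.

Multiply the two series term by term and collect like powers.
g(0) = 1
g′(0) = -3
g′′(0) = 14
g′′′(0) = -126
g^(4)(0) = 1528
g^(5)(0) = -22920
g^(6)(0) = 412496
The Taylor polynomial is Σ g^(k)(0)/k! · w^k.

25781/45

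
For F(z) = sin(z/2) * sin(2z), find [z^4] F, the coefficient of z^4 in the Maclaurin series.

-17/24

Multiply the two series term by term and collect like powers.
F(0) = 0
F′(0) = 0
F′′(0) = 2
F′′′(0) = 0
F^(4)(0) = -17
So c_4 = F^(4)(0)/4! = -17/24.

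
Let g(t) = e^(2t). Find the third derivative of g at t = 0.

The coefficient of t^3 in the expansion is 4/3, so g′′′(0) = 3! * (4/3) = 8.

8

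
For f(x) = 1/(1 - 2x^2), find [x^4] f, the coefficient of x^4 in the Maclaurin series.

Compute the successive derivatives at the expansion point and divide by k!.
[x^0] = 1;  [x^1] = 0;  [x^2] = 2;  [x^3] = 0;  [x^4] = 4.
So c_4 = f^(4)(0)/4! = 4.

4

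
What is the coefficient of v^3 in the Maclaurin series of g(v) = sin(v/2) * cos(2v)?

-49/48

Expand each factor separately, then convolve coefficients.
g(0) = 0
g′(0) = 1/2
g′′(0) = 0
g′′′(0) = -49/8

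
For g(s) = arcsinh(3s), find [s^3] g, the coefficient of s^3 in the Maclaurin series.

g(0) = 0
g′(0) = 3
g′′(0) = 0
g′′′(0) = -27
Dividing each by k! gives the coefficients c_0, ..., c_3.

-9/2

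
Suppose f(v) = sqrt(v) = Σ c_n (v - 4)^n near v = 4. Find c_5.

7/131072

f(4) = 2
f′(4) = 1/4
f′′(4) = -1/32
f′′′(4) = 3/256
f^(4)(4) = -15/2048
f^(5)(4) = 105/16384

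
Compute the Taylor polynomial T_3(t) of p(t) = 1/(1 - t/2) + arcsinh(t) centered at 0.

Expand each term separately and add.

-t^3/24 + t^2/4 + 3*t/2 + 1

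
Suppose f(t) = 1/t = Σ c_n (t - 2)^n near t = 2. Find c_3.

Compute the successive derivatives at the expansion point and divide by k!.
f(2) = 1/2
f′(2) = -1/4
f′′(2) = 1/4
f′′′(2) = -3/8
The Taylor polynomial is Σ f^(k)(2)/k! · (t - 2)^k.

-1/16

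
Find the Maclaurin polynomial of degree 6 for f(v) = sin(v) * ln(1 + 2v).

Expand each factor separately, then convolve coefficients.
f(0) = 0
f′(0) = 0
f′′(0) = 4
f′′′(0) = -12
f^(4)(0) = 56
f^(5)(0) = -440
f^(6)(0) = 4300

215*v^6/36 - 11*v^5/3 + 7*v^4/3 - 2*v^3 + 2*v^2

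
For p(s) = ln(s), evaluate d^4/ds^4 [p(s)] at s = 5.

-6/625

Differentiate repeatedly and evaluate at the center.
The coefficient of (s - 5)^4 in the expansion is -1/2500, so p^(4)(5) = 4! * (-1/2500) = -6/625.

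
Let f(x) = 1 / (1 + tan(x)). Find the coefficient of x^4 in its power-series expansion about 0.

5/3

Write 1/(1+u) = 1 - u + u^2 - u^3 + ... and substitute the series for u.
[x^0] = 1;  [x^1] = -1;  [x^2] = 1;  [x^3] = -4/3;  [x^4] = 5/3.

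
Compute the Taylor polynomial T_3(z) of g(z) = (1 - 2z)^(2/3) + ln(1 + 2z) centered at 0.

184*z^3/81 - 22*z^2/9 + 2*z/3 + 1

Add the two expansions coefficient-wise.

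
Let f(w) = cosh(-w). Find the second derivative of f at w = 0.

1

From the series, [w^2] f = 1/2; multiply by 2! = 2 to get 1.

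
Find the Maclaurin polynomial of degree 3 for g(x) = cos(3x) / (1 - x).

-7*x^3/2 - 7*x^2/2 + x + 1

Expand each factor separately, then convolve coefficients.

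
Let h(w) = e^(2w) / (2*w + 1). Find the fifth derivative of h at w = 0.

-1408

Expand 1/(denominator) as a geometric series and multiply by the numerator's series.
From the series, [w^5] h = -176/15; multiply by 5! = 120 to get -1408.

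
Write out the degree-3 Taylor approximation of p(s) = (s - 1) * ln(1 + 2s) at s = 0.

-14*s^3/3 + 4*s^2 - 2*s

Distribute the polynomial across the series and collect like powers.
p(0) = 0
p′(0) = -2
p′′(0) = 8
p′′′(0) = -28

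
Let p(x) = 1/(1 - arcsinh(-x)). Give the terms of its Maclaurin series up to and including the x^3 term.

Let u equal the inner series; expand the outer function in u and truncate.
p(0) = 1
p′(0) = -1
p′′(0) = 2
p′′′(0) = -5

-5*x^3/6 + x^2 - x + 1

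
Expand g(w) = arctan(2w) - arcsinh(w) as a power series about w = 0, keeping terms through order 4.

-5*w^3/2 + w

Combine the two series term by term.
g(0) = 0
g′(0) = 1
g′′(0) = 0
g′′′(0) = -15
g^(4)(0) = 0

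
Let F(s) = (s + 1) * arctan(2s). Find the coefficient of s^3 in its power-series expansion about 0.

Shift and add copies of the series according to the polynomial's terms.
[s^0] = 0;  [s^1] = 2;  [s^2] = 2;  [s^3] = -8/3.

-8/3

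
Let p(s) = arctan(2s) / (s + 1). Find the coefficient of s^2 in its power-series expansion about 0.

-2

Expand 1/(denominator) as a geometric series and multiply by the numerator's series.
p(0) = 0
p′(0) = 2
p′′(0) = -4
So c_2 = p′′(0)/2! = -2.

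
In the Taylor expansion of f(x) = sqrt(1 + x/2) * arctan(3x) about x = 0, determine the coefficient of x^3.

-291/32

Write out both Maclaurin series and multiply, keeping only the needed powers.
f(0) = 0
f′(0) = 3
f′′(0) = 3/2
f′′′(0) = -873/16
Dividing each by k! gives the coefficients c_0, ..., c_3.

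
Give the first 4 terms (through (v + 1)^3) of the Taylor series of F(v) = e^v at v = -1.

F(-1) = e^(-1)
F′(-1) = e^(-1)
F′′(-1) = e^(-1)
F′′′(-1) = e^(-1)
The Taylor polynomial is Σ F^(k)(-1)/k! · (v + 1)^k.

(v + 1)^3*e^(-1)/6 + (v + 1)^2*e^(-1)/2 + (v + 1)*e^(-1) + e^(-1)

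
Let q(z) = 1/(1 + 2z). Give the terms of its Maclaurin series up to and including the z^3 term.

Compute the successive derivatives at the expansion point and divide by k!.

-8*z^3 + 4*z^2 - 2*z + 1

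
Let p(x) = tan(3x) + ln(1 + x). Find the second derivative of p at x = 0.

-1

Combine the two series term by term.
From the series, [x^2] p = -1/2; multiply by 2! = 2 to get -1.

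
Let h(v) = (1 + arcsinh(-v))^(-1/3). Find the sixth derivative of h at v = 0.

Substitute the inner expansion into the outer series and collect powers.
From the series, [v^6] h = 1786/32805; multiply by 6! = 720 to get 28576/729.

28576/729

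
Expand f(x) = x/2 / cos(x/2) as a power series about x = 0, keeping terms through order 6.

Divide the numerator series by the denominator series (power-series long division).
[x^0] = 0;  [x^1] = 1/2;  [x^2] = 0;  [x^3] = 1/16;  [x^4] = 0;  [x^5] = 5/768;  [x^6] = 0.

5*x^5/768 + x^3/16 + x/2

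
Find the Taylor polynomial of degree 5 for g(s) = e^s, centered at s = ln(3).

[(s - ln(3))^0] = 3;  [(s - ln(3))^1] = 3;  [(s - ln(3))^2] = 3/2;  [(s - ln(3))^3] = 1/2;  [(s - ln(3))^4] = 1/8;  [(s - ln(3))^5] = 1/40.

(s - ln(3))^5/40 + (s - ln(3))^4/8 + (s - ln(3))^3/2 + 3*(s - ln(3))^2/2 + 3*(s - ln(3)) + 3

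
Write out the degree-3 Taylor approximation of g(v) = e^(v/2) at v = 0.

g(0) = 1
g′(0) = 1/2
g′′(0) = 1/4
g′′′(0) = 1/8

v^3/48 + v^2/8 + v/2 + 1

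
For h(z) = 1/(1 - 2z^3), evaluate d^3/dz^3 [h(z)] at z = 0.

12

From the series, [z^3] h = 2; multiply by 3! = 6 to get 12.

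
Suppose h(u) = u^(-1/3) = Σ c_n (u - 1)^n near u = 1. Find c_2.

h(1) = 1
h′(1) = -1/3
h′′(1) = 4/9
So c_2 = h′′(1)/2! = 2/9.

2/9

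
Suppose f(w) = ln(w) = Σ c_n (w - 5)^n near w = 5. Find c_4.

-1/2500

Use the known series and substitute for the argument.
So c_4 = f^(4)(5)/4! = -1/2500.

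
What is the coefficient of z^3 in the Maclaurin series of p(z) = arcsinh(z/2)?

-1/48

[z^0] = 0;  [z^1] = 1/2;  [z^2] = 0;  [z^3] = -1/48.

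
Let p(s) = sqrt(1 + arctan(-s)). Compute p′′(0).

-1/4

Compose series: expand the inner function first, then feed it into the outer expansion.
The coefficient of s^2 in the expansion is -1/8, so p′′(0) = 2! * (-1/8) = -1/4.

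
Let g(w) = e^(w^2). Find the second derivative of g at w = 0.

The coefficient of w^2 in the expansion is 1, so g′′(0) = 2! * (1) = 2.

2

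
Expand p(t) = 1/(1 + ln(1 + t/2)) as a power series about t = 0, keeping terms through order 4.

Compose series: expand the inner function first, then feed it into the outer expansion.
p(0) = 1
p′(0) = -1/2
p′′(0) = 3/4
p′′′(0) = -7/4
p^(4)(0) = 11/2

11*t^4/48 - 7*t^3/24 + 3*t^2/8 - t/2 + 1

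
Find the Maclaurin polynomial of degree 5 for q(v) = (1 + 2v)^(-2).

-192*v^5 + 80*v^4 - 32*v^3 + 12*v^2 - 4*v + 1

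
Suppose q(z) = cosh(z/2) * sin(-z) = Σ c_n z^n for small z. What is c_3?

Expand each factor separately, then convolve coefficients.
q(0) = 0
q′(0) = -1
q′′(0) = 0
q′′′(0) = 1/4

1/24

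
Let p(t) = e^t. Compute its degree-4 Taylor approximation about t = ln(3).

Differentiate repeatedly and evaluate at the center.
[(t - ln(3))^0] = 3;  [(t - ln(3))^1] = 3;  [(t - ln(3))^2] = 3/2;  [(t - ln(3))^3] = 1/2;  [(t - ln(3))^4] = 1/8.

(t - ln(3))^4/8 + (t - ln(3))^3/2 + 3*(t - ln(3))^2/2 + 3*(t - ln(3)) + 3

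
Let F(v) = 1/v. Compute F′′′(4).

-3/128

Differentiate repeatedly and evaluate at the center.
The coefficient of (v - 4)^3 in the expansion is -1/256, so F′′′(4) = 3! * (-1/256) = -3/128.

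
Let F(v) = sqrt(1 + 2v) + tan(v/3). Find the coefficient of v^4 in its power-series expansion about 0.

-5/8

Expand each term separately and add.
So c_4 = F^(4)(0)/4! = -5/8.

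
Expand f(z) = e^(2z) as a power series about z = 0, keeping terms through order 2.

f(0) = 1
f′(0) = 2
f′′(0) = 4

2*z^2 + 2*z + 1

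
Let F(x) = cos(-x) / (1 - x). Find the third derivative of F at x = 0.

Multiply the two series term by term and collect like powers.
The coefficient of x^3 in the expansion is 1/2, so F′′′(0) = 3! * (1/2) = 3.

3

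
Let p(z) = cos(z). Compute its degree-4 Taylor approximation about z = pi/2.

(z - pi/2)^3/6 - (z - pi/2)

p(pi/2) = 0
p′(pi/2) = -1
p′′(pi/2) = 0
p′′′(pi/2) = 1
p^(4)(pi/2) = 0
Dividing each by k! gives the coefficients c_0, ..., c_4.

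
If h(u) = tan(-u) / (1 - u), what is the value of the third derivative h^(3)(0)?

-8

Multiply the two series term by term and collect like powers.
From the series, [u^3] h = -4/3; multiply by 3! = 6 to get -8.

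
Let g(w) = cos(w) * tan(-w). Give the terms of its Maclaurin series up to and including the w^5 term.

-w^5/120 + w^3/6 - w

Multiply the two series term by term and collect like powers.
g(0) = 0
g′(0) = -1
g′′(0) = 0
g′′′(0) = 1
g^(4)(0) = 0
g^(5)(0) = -1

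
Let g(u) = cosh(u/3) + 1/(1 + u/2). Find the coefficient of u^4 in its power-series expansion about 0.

Combine the two series term by term.
g(0) = 2
g′(0) = -1/2
g′′(0) = 11/18
g′′′(0) = -3/4
g^(4)(0) = 245/162
So c_4 = g^(4)(0)/4! = 245/3888.

245/3888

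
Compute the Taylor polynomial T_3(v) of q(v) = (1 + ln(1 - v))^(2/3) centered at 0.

-31*v^3/81 - 4*v^2/9 - 2*v/3 + 1

Let u equal the inner series; expand the outer function in u and truncate.
q(0) = 1
q′(0) = -2/3
q′′(0) = -8/9
q′′′(0) = -62/27
Dividing each by k! gives the coefficients c_0, ..., c_3.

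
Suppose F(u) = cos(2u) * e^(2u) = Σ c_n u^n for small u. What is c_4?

-8/3

Expand each factor separately, then convolve coefficients.
[u^0] = 1;  [u^1] = 2;  [u^2] = 0;  [u^3] = -8/3;  [u^4] = -8/3.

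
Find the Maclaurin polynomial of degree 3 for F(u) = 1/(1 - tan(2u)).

Compose series: expand the inner function first, then feed it into the outer expansion.
F(0) = 1
F′(0) = 2
F′′(0) = 8
F′′′(0) = 64
The Taylor polynomial is Σ F^(k)(0)/k! · u^k.

32*u^3/3 + 4*u^2 + 2*u + 1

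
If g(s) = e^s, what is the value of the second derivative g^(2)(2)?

e^(2)

The coefficient of (s - 2)^2 in the expansion is e^(2)/2, so g′′(2) = 2! * (e^(2)/2) = e^(2).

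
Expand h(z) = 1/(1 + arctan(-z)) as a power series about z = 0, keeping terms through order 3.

2*z^3/3 + z^2 + z + 1

Plug the Maclaurin series of the inner function into that of the outer and collect terms.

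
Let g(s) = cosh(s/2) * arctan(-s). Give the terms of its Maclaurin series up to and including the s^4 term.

Write out both Maclaurin series and multiply, keeping only the needed powers.
[s^0] = 0;  [s^1] = -1;  [s^2] = 0;  [s^3] = 5/24;  [s^4] = 0.

5*s^3/24 - s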